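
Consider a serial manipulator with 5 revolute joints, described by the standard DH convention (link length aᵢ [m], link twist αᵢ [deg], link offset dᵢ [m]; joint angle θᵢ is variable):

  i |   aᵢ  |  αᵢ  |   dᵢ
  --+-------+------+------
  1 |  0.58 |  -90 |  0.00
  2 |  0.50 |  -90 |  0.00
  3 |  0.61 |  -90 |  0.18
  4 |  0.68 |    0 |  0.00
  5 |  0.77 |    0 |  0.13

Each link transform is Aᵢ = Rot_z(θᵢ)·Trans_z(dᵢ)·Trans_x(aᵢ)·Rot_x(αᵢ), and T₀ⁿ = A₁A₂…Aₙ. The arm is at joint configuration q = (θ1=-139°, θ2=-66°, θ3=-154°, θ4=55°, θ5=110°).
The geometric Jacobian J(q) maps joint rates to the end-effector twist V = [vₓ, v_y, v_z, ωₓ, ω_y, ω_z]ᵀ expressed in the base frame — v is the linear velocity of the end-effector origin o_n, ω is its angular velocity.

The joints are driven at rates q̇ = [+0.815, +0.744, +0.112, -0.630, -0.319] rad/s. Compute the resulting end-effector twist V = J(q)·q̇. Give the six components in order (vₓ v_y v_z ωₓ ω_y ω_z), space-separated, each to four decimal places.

0.5678 -0.0471 0.0600 -0.0210 0.1261 0.3894

o_n = [0.0097, -0.2952, 0.5328]
J₁: ẑ×o_n = [0.2952, 0.0097, -0.0000], ω = ẑ
J2: z=[0.6561, -0.7547, 0.0000] o=[-0.4377, -0.3805, 0.0000] → [-0.4021, -0.3496, 0.3936, 0.6561, -0.7547, 0.0000]
J3: z=[-0.6895, -0.5993, -0.4067] o=[-0.5912, -0.5139, 0.4568] → [0.0434, -0.1920, 0.2094, -0.6895, -0.5993, -0.4067]
J4: z=[0.4551, -0.7953, 0.4005] o=[-0.3716, -0.6773, -0.1173] → [-0.6701, -0.1432, 0.4771, 0.4551, -0.7953, 0.4005]
J5: z=[0.4551, -0.7953, 0.4005] o=[0.2322, -0.3790, -0.2110] → [-0.6251, -0.4276, -0.1389, 0.4551, -0.7953, 0.4005]
V = J·q̇ = [0.5678, -0.0471, 0.0600, -0.0210, 0.1261, 0.3894]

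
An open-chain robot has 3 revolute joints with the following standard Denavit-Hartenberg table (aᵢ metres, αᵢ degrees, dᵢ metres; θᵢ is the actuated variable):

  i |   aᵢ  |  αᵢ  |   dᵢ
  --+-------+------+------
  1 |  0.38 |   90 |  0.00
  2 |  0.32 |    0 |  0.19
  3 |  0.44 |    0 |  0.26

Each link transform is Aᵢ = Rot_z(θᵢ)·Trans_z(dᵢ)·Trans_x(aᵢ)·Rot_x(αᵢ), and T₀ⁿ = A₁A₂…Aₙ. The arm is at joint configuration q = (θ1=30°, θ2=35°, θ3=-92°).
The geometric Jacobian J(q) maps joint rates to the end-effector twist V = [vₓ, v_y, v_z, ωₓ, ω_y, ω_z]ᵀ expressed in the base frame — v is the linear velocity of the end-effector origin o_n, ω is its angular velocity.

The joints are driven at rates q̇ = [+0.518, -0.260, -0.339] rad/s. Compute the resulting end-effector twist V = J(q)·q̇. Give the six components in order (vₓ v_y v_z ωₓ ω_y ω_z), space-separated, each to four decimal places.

-0.1766 0.4255 -0.2117 -0.2995 0.5187 0.5180

o_n = [0.9886, 0.0512, -0.1855]
J₁: ẑ×o_n = [-0.0512, 0.9886, 0.0000], ω = ẑ
J2: z=[0.5000, -0.8660, 0.0000] o=[0.3291, 0.1900, 0.0000] → [0.1606, 0.0927, 0.5018, 0.5000, -0.8660, 0.0000]
J3: z=[0.5000, -0.8660, 0.0000] o=[0.6511, 0.1565, 0.1835] → [0.3196, 0.1845, 0.2396, 0.5000, -0.8660, 0.0000]
V = J·q̇ = [-0.1766, 0.4255, -0.2117, -0.2995, 0.5187, 0.5180]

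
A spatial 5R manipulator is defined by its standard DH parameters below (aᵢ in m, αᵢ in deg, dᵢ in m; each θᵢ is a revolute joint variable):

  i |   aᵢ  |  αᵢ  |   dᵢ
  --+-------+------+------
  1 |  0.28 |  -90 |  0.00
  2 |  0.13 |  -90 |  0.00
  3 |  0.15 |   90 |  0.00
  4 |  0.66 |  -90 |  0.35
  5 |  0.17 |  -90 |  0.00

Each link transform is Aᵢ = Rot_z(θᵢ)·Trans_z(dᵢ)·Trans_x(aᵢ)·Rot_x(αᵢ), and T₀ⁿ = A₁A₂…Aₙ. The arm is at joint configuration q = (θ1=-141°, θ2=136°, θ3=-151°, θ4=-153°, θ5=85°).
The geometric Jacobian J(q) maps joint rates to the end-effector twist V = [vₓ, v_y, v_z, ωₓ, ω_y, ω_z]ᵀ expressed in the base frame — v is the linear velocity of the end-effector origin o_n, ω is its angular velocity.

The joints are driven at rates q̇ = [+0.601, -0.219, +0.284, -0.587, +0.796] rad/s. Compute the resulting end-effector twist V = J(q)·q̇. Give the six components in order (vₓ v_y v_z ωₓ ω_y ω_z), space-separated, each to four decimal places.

-0.0682 -0.0569 0.3097 0.0484 -0.5651 0.3170

o_n = [-0.3757, 0.1805, -0.5240]
J₁: ẑ×o_n = [-0.1805, -0.3757, 0.0000], ω = ẑ
J2: z=[0.6293, -0.7771, 0.0000] o=[-0.2176, -0.1762, 0.0000] → [0.4072, 0.3298, 0.1016, 0.6293, -0.7771, 0.0000]
J3: z=[0.5399, 0.4372, 0.7193] o=[-0.1449, -0.1174, -0.0903] → [-0.4039, 0.0681, 0.2617, 0.5399, 0.4372, 0.7193]
J4: z=[-0.8214, 0.4602, 0.3368] o=[-0.1725, -0.2333, 0.0008] → [-0.3809, -0.4996, -0.2464, -0.8214, 0.4602, 0.3368]
J5: z=[-0.5645, -0.7403, -0.3651] o=[-0.5137, 0.2512, -0.4541] → [0.0259, -0.0898, 0.1420, -0.5645, -0.7403, -0.3651]
V = J·q̇ = [-0.0682, -0.0569, 0.3097, 0.0484, -0.5651, 0.3170]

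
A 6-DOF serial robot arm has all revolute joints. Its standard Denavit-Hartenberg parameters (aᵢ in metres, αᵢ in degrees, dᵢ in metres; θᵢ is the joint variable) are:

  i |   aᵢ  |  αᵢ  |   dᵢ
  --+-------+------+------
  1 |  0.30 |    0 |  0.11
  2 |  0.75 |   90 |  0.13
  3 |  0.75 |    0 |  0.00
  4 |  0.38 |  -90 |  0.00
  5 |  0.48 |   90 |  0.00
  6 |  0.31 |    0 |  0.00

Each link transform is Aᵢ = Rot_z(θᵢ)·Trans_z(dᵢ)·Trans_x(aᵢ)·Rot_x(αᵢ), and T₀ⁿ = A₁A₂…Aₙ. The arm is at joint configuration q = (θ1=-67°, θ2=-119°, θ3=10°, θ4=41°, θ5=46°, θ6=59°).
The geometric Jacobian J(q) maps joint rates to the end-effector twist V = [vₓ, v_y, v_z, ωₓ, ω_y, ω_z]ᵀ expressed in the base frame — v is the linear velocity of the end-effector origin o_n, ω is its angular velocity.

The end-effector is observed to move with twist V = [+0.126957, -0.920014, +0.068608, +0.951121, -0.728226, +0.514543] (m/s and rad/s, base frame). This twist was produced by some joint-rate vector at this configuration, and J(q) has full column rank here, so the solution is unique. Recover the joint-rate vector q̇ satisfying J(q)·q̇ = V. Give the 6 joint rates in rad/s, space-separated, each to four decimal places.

0.2860 -0.0650 0.6280 -0.8520 0.9790 -0.5770

o_n = [-1.7219, -0.5455, 1.1781]
J₁: ẑ×o_n = [0.5455, -1.7219, 0.0000], ω = ẑ
J2: z=[0.0000, 0.0000, 1.0000] o=[0.1172, -0.2762, 0.1100] → [0.2694, -1.8391, 0.0000, 0.0000, 0.0000, 1.0000]
J3: z=[0.1045, 0.9945, 0.0000] o=[-0.6287, -0.1978, 0.2400] → [0.9330, -0.0981, 1.0509, 0.1045, 0.9945, 0.0000]
J4: z=[0.1045, 0.9945, 0.0000] o=[-1.3632, -0.1205, 0.3702] → [0.8034, -0.0844, 0.3123, 0.1045, 0.9945, 0.0000]
J5: z=[0.7729, -0.0812, 0.6293] o=[-1.6011, -0.0956, 0.6656] → [0.2415, -0.4722, -0.3576, 0.7729, -0.0812, 0.6293]
J6: z=[-0.3776, 0.7382, 0.5590] o=[-1.8458, -0.4170, 0.9247] → [0.2589, 0.1650, -0.0430, -0.3776, 0.7382, 0.5590]
q̇ = J⁺·V = [0.2860, -0.0650, 0.6280, -0.8520, 0.9790, -0.5770]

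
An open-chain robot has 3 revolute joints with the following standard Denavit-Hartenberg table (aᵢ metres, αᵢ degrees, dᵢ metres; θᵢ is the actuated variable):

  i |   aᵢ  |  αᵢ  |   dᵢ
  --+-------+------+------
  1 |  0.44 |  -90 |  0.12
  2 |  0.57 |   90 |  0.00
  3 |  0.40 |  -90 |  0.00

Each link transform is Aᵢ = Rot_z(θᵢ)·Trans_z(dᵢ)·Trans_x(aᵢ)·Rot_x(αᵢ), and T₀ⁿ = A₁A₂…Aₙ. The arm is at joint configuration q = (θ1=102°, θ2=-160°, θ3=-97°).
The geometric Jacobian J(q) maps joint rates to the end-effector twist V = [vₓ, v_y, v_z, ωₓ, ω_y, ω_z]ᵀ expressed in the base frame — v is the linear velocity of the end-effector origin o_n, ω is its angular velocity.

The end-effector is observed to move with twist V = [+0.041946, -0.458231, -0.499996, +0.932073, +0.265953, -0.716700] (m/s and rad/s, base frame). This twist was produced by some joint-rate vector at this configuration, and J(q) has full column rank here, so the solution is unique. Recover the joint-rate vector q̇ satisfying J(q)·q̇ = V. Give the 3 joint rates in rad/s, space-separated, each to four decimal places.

-0.8990 -0.9670 -0.1940

o_n = [0.3987, 0.0338, 0.2983]
J₁: ẑ×o_n = [-0.0338, 0.3987, 0.0000], ω = ẑ
J2: z=[-0.9781, -0.2079, 0.0000] o=[-0.0915, 0.4304, 0.1200] → [-0.0371, 0.1744, 0.4898, -0.9781, -0.2079, 0.0000]
J3: z=[0.0711, -0.3345, -0.9397] o=[0.0199, -0.0935, 0.3150] → [0.1252, -0.3548, 0.1358, 0.0711, -0.3345, -0.9397]
q̇ = J⁺·V = [-0.8990, -0.9670, -0.1940]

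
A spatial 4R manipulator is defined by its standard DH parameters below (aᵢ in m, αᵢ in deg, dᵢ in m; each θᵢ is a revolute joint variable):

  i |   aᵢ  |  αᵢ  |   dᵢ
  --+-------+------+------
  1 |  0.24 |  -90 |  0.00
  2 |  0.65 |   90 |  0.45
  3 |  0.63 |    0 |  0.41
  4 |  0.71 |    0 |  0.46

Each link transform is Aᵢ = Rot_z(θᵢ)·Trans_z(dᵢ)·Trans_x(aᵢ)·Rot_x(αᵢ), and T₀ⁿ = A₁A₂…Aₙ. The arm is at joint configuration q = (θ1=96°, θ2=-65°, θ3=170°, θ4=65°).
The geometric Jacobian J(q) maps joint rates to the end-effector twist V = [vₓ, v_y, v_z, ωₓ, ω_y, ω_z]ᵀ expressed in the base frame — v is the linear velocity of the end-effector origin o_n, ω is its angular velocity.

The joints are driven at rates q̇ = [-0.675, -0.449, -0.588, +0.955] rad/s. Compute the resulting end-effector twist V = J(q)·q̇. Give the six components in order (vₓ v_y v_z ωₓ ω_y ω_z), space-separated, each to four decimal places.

o_n = [0.0961, -0.7019, 0.0254]
J₁: ẑ×o_n = [0.7019, 0.0961, -0.0000], ω = ẑ
J2: z=[-0.9945, -0.1045, 0.0000] o=[-0.0251, 0.2387, 0.0000] → [-0.0027, 0.0253, 0.9481, -0.9945, -0.1045, 0.0000]
J3: z=[0.0947, -0.9013, 0.4226] o=[-0.5013, 0.4648, 0.5891] → [1.0012, 0.3059, 0.4280, 0.0947, -0.9013, 0.4226]
J4: z=[0.0947, -0.9013, 0.4226] o=[-0.5439, -0.1769, 0.2001] → [0.3793, 0.2870, 0.5271, 0.0947, -0.9013, 0.4226]
V = J·q̇ = [-0.6990, 0.0180, -0.1739, 0.4813, -0.2839, -0.5199]

-0.6990 0.0180 -0.1739 0.4813 -0.2839 -0.5199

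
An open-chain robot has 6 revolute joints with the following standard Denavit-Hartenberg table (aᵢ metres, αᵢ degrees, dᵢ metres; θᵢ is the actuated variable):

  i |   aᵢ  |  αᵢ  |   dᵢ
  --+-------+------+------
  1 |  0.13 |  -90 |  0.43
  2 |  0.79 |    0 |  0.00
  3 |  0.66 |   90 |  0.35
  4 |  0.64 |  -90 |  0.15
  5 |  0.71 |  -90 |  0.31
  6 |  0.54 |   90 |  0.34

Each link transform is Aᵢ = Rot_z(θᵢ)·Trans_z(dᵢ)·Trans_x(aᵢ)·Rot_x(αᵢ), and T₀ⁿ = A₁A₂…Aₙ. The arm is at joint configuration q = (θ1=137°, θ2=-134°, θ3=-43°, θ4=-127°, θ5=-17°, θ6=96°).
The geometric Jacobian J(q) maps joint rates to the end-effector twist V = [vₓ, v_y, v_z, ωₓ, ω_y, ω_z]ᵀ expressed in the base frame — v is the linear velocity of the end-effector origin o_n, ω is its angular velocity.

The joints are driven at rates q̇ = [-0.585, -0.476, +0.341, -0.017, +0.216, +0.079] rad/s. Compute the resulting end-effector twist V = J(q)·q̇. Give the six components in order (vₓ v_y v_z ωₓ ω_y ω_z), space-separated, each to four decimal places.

o_n = [0.4680, 0.3881, 0.9644]
J₁: ẑ×o_n = [-0.3881, 0.4680, 0.0000], ω = ẑ
J2: z=[-0.6820, -0.7314, 0.0000] o=[-0.0951, 0.0887, 0.4300] → [-0.3909, 0.3645, 0.2076, -0.6820, -0.7314, 0.0000]
J3: z=[-0.6820, -0.7314, 0.0000] o=[0.3063, -0.2856, 0.9983] → [0.0247, -0.0231, -0.3411, -0.6820, -0.7314, 0.0000]
J4: z=[0.0383, -0.0357, -0.9986] o=[0.5496, -0.9911, 1.0328] → [1.3797, 0.0841, 0.0499, 0.0383, -0.0357, -0.9986]
J5: z=[0.9937, -0.1038, 0.0418] o=[0.6226, -0.3603, 0.8629] → [-0.0418, -0.1074, 0.7276, 0.9937, -0.1038, 0.0418]
J6: z=[-0.0059, 0.3247, 0.9458] o=[1.0100, 0.2750, 0.6471] → [-0.0039, -0.5107, 0.1753, -0.0059, 0.3247, 0.9458]
V = J·q̇ = [0.3887, -0.5201, -0.0450, 0.3056, 0.1026, -0.4843]

0.3887 -0.5201 -0.0450 0.3056 0.1026 -0.4843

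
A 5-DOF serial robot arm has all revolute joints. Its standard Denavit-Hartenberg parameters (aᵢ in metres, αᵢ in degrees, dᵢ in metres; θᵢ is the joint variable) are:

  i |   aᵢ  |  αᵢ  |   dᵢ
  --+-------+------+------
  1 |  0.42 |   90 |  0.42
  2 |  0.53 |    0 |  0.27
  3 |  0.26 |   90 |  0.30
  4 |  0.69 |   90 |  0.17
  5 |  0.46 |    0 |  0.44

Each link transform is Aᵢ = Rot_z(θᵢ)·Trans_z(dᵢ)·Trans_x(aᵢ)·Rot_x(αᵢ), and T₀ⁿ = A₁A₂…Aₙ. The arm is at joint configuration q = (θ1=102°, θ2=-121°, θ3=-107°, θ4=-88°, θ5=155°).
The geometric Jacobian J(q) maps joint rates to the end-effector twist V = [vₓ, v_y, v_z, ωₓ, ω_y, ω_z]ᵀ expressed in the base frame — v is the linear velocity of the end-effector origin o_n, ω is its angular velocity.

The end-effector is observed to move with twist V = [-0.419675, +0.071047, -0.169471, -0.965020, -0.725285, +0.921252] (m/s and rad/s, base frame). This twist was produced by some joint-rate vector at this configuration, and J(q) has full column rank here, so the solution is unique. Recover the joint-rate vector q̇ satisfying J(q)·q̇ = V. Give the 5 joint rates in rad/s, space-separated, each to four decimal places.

0.9450 -0.9110 -0.1950 -0.3940 -0.3230

o_n = [0.1650, 0.5787, 0.0831]
J₁: ẑ×o_n = [-0.5787, 0.1650, 0.0000], ω = ẑ
J2: z=[0.9781, 0.2079, 0.0000] o=[-0.0873, 0.4108, 0.4200] → [-0.0701, 0.3296, 0.1117, 0.9781, 0.2079, 0.0000]
J3: z=[0.9781, 0.2079, 0.0000] o=[0.2335, 0.2000, -0.0343] → [0.0244, -0.1148, 0.3847, 0.9781, 0.2079, 0.0000]
J4: z=[-0.1545, 0.7269, 0.6691] o=[0.5631, 0.0922, 0.1589] → [-0.3807, -0.2781, 0.2142, -0.1545, 0.7269, 0.6691]
J5: z=[-0.1732, 0.6469, -0.7427] o=[-0.1343, 0.0566, 0.2906] → [0.2535, -0.2582, -0.2840, -0.1732, 0.6469, -0.7427]
q̇ = J⁺·V = [0.9450, -0.9110, -0.1950, -0.3940, -0.3230]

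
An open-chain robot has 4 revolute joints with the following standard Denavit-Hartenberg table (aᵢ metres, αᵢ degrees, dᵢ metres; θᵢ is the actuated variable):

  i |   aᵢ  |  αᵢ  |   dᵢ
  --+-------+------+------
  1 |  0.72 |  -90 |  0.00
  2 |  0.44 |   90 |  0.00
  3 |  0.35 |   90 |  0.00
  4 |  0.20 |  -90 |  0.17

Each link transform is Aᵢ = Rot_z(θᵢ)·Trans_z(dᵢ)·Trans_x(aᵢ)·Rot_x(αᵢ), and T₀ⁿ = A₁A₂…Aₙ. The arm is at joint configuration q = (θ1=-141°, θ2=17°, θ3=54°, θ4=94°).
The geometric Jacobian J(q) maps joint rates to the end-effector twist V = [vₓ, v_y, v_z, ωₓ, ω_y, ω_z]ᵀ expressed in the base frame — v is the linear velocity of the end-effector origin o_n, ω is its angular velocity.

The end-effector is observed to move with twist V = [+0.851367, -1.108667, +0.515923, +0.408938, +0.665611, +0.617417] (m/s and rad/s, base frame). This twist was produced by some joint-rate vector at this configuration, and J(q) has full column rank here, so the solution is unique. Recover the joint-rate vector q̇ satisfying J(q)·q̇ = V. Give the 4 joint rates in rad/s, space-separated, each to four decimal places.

o_n = [-1.0727, -1.0899, -0.0358]
J₁: ẑ×o_n = [1.0899, -1.0727, 0.0000], ω = ẑ
J2: z=[0.6293, -0.7771, 0.0000] o=[-0.5595, -0.4531, 0.0000] → [0.0278, 0.0225, -0.7995, 0.6293, -0.7771, 0.0000]
J3: z=[-0.2272, -0.1840, 0.9563] o=[-0.8865, -0.7179, -0.1286] → [0.3386, -0.1569, 0.0503, -0.2272, -0.1840, 0.9563]
J4: z=[-0.9712, -0.0301, -0.2365] o=[-0.8612, -1.0618, -0.1888] → [-0.0113, 0.1986, 0.0209, -0.9712, -0.0301, -0.2365]
q̇ = J⁺·V = [0.9600, -0.6990, -0.5430, -0.7470]

0.9600 -0.6990 -0.5430 -0.7470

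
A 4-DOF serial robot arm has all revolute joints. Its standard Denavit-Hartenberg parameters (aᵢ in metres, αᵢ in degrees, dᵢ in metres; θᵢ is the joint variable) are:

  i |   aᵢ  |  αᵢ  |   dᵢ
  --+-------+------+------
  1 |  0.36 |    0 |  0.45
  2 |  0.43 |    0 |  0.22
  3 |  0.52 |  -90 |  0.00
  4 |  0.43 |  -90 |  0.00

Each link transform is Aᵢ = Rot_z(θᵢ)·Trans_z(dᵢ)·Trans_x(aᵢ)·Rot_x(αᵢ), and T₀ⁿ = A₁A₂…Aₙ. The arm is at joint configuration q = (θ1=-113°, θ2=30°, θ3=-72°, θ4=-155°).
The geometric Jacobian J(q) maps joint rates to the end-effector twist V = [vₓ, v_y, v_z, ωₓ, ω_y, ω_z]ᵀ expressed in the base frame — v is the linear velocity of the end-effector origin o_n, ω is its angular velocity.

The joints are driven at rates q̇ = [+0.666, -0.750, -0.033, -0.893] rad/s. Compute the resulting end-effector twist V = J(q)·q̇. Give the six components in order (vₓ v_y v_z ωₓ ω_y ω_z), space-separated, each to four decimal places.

o_n = [-0.2063, -0.8132, 0.8517]
J₁: ẑ×o_n = [0.8132, -0.2063, 0.0000], ω = ẑ
J2: z=[0.0000, 0.0000, 1.0000] o=[-0.1407, -0.3314, 0.4500] → [0.4819, -0.0657, 0.0000, 0.0000, 0.0000, 1.0000]
J3: z=[0.0000, 0.0000, 1.0000] o=[-0.0883, -0.7582, 0.6700] → [0.0551, -0.1181, 0.0000, 0.0000, 0.0000, 1.0000]
J4: z=[0.4226, -0.9063, 0.0000] o=[-0.5595, -0.9779, 0.6700] → [-0.1647, -0.0768, 0.3897, 0.4226, -0.9063, 0.0000]
V = J·q̇ = [0.3255, -0.0157, -0.3480, -0.3774, 0.8093, -0.1170]

0.3255 -0.0157 -0.3480 -0.3774 0.8093 -0.1170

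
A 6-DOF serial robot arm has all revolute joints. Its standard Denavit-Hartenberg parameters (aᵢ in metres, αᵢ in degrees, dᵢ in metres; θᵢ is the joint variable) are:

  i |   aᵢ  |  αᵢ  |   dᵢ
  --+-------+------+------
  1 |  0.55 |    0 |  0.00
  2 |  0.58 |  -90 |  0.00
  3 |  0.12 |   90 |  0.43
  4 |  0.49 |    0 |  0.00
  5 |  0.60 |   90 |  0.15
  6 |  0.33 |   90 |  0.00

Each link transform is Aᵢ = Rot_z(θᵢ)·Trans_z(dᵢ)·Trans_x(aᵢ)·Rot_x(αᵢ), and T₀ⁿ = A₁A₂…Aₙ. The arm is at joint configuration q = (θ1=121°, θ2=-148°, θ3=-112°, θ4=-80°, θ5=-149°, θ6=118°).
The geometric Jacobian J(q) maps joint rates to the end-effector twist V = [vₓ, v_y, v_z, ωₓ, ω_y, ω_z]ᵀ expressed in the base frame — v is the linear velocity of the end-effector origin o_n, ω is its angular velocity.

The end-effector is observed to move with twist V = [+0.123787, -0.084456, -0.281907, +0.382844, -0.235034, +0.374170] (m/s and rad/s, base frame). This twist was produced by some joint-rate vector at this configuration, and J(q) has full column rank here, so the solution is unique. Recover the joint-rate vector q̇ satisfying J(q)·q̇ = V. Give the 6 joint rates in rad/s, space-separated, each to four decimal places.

o_n = [0.0265, 0.6316, -0.2459]
J₁: ẑ×o_n = [-0.6316, 0.0265, 0.0000], ω = ẑ
J2: z=[0.0000, 0.0000, 1.0000] o=[-0.2833, 0.4714, 0.0000] → [-0.1602, 0.3098, 0.0000, 0.0000, 0.0000, 1.0000]
J3: z=[0.4540, 0.8910, 0.0000] o=[0.2335, 0.2081, 0.0000] → [-0.2191, 0.1116, 0.3767, 0.4540, 0.8910, 0.0000]
J4: z=[-0.8261, 0.4209, -0.3746] o=[0.3887, 0.6117, 0.1113] → [-0.1429, -0.1594, 0.1360, -0.8261, 0.4209, -0.3746]
J5: z=[-0.8261, 0.4209, -0.3746] o=[0.1412, 0.1962, 0.1902] → [-0.0204, -0.3173, -0.3114, -0.8261, 0.4209, -0.3746]
J6: z=[0.0459, 0.7129, 0.6998] o=[0.3542, 0.5958, -0.2310] → [-0.0356, -0.2286, 0.2353, 0.0459, 0.7129, 0.6998]
q̇ = J⁺·V = [0.0920, -0.0990, -0.1970, -0.9820, 0.4240, 0.2460]

0.0920 -0.0990 -0.1970 -0.9820 0.4240 0.2460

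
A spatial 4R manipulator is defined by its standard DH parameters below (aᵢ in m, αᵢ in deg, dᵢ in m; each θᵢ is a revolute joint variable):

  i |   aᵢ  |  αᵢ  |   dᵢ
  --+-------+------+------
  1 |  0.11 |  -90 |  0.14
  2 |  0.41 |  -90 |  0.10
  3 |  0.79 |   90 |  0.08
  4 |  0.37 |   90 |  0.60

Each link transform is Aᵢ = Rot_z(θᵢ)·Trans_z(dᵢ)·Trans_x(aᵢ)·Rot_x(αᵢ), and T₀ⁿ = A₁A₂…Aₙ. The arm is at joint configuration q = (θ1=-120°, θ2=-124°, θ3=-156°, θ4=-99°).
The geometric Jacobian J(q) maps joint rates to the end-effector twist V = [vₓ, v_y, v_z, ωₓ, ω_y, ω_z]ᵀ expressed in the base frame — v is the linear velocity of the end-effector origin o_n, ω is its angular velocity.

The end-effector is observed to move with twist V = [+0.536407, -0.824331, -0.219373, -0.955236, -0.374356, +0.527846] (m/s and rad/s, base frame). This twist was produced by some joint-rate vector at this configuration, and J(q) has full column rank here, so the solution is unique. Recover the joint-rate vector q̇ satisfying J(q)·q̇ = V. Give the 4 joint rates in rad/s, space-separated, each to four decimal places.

0.0660 -0.4930 0.9230 0.1610

o_n = [-0.2075, -0.0587, -0.4365]
J₁: ẑ×o_n = [0.0587, -0.2075, 0.0000], ω = ẑ
J2: z=[0.8660, -0.5000, 0.0000] o=[-0.0550, -0.0953, 0.1400] → [0.2883, 0.4993, -0.0446, 0.8660, -0.5000, 0.0000]
J3: z=[-0.4145, -0.7180, 0.5592] o=[0.1462, 0.0533, 0.4799] → [0.7206, -0.5777, -0.2075, -0.4145, -0.7180, 0.5592]
J4: z=[-0.9049, 0.2598, -0.3372] o=[0.1896, -0.5143, -0.0737] → [0.0594, -0.1944, -0.3091, -0.9049, 0.2598, -0.3372]
q̇ = J⁺·V = [0.0660, -0.4930, 0.9230, 0.1610]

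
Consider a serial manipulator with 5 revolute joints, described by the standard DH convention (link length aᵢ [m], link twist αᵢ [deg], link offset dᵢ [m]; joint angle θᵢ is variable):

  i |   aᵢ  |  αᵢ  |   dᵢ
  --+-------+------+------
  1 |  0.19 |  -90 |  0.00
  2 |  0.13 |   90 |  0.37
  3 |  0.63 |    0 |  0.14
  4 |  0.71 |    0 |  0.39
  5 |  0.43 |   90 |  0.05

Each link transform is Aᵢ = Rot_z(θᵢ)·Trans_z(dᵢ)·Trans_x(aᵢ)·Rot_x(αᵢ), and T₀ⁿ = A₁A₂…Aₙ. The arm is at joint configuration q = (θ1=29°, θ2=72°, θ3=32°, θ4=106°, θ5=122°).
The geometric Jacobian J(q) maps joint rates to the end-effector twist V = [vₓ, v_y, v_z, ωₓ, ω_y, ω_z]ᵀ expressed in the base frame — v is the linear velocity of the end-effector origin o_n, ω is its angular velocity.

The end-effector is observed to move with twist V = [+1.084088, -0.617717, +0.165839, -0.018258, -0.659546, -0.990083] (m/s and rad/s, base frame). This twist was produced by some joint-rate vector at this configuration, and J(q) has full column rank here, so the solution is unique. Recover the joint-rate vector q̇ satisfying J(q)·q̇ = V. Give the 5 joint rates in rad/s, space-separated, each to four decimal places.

o_n = [0.2991, 1.0296, 0.1203]
J₁: ẑ×o_n = [-1.0296, 0.2991, 0.0000], ω = ẑ
J2: z=[-0.4848, 0.8746, 0.0000] o=[0.1662, 0.0921, 0.0000] → [0.1052, 0.0583, -0.5708, -0.4848, 0.8746, 0.0000]
J3: z=[0.8318, 0.4611, 0.3090] o=[0.0219, 0.4352, -0.1236] → [-0.0712, -0.1172, 0.3666, 0.8318, 0.4611, 0.3090]
J4: z=[0.8318, 0.4611, 0.3090] o=[0.1209, 0.8718, -0.5885] → [0.2781, -0.5345, 0.0491, 0.8318, 0.4611, 0.3090]
J5: z=[0.8318, 0.4611, 0.3090] o=[0.0724, 1.3881, 0.0338] → [0.1507, -0.0019, -0.4027, 0.8318, 0.4611, 0.3090]
q̇ = J⁺·V = [-0.8810, -0.5680, -0.8540, 0.7890, -0.2880]

-0.8810 -0.5680 -0.8540 0.7890 -0.2880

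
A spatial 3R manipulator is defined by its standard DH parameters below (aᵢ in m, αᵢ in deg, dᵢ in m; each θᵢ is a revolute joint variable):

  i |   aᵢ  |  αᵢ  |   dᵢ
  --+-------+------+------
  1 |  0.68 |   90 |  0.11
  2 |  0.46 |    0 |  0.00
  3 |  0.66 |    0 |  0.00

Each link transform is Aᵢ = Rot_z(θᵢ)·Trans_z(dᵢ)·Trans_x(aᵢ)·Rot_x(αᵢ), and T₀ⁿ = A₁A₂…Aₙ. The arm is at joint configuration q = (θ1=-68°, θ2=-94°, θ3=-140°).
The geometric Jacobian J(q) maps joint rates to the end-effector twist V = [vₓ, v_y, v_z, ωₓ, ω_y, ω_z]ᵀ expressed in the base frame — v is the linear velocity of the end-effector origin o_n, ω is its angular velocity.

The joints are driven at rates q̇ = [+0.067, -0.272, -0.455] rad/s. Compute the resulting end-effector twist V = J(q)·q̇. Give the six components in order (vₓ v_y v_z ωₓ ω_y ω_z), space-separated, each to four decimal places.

o_n = [0.0974, -0.2410, 0.1851]
J₁: ẑ×o_n = [0.2410, 0.0974, -0.0000], ω = ẑ
J2: z=[-0.9272, -0.3746, 0.0000] o=[0.2547, -0.6305, 0.1100] → [-0.0281, 0.0696, -0.4200, -0.9272, -0.3746, 0.0000]
J3: z=[-0.9272, -0.3746, 0.0000] o=[0.2427, -0.6007, -0.3489] → [-0.2000, 0.4951, -0.3879, -0.9272, -0.3746, 0.0000]
V = J·q̇ = [0.1148, -0.2377, 0.2908, 0.6741, 0.2723, 0.0670]

0.1148 -0.2377 0.2908 0.6741 0.2723 0.0670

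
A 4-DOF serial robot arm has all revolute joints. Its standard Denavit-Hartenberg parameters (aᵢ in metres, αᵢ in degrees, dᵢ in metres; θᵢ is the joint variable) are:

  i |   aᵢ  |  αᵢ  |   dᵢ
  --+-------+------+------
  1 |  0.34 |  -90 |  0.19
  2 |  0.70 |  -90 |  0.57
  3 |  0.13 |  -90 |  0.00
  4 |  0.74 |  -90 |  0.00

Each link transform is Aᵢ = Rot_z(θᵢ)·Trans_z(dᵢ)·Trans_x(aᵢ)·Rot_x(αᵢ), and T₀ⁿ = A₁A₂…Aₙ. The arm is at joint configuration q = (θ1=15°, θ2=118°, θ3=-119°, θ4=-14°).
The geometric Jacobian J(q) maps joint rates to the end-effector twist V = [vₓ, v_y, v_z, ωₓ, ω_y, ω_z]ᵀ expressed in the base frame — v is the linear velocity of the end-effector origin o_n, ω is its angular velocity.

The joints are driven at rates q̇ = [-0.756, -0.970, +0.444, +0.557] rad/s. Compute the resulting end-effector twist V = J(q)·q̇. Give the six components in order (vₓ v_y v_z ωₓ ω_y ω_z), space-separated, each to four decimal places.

1.2710 0.5836 -0.7207 -0.4184 -0.8368 -0.9777

o_n = [-0.2948, 1.2790, 0.0190]
J₁: ẑ×o_n = [-1.2790, -0.2948, 0.0000], ω = ẑ
J2: z=[-0.2588, 0.9659, 0.0000] o=[0.3284, 0.0880, 0.1900] → [-0.1652, -0.0443, 0.2937, -0.2588, 0.9659, 0.0000]
J3: z=[-0.8529, -0.2285, 0.4695] o=[-0.1365, 0.5535, -0.4281] → [-0.4427, 0.3070, -0.6549, -0.8529, -0.2285, 0.4695]
J4: z=[-0.5221, 0.3620, -0.7722] o=[-0.1374, 0.6710, -0.3724] → [0.6112, 0.3259, -0.2605, -0.5221, 0.3620, -0.7722]
V = J·q̇ = [1.2710, 0.5836, -0.7207, -0.4184, -0.8368, -0.9777]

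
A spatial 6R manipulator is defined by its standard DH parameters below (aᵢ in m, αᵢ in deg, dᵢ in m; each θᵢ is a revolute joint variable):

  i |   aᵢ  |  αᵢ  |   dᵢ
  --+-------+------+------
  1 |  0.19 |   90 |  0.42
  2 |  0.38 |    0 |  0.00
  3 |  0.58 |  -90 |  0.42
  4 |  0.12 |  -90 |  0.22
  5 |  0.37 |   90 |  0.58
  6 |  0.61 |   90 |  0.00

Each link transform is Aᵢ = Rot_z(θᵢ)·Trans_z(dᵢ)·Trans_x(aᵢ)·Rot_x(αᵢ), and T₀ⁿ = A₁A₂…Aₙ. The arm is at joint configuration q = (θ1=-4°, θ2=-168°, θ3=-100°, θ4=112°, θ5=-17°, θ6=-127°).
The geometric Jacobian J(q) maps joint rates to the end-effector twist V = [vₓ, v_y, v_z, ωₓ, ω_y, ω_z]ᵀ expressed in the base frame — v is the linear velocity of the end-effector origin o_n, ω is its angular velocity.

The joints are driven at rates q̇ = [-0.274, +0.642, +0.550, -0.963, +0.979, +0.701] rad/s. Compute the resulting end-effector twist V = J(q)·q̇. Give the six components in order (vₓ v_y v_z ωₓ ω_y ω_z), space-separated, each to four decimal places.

-0.6245 0.6869 -0.3318 0.1987 -1.7669 -1.0942

o_n = [-0.4408, -0.3110, 0.7810]
J₁: ẑ×o_n = [0.3110, -0.4408, 0.0000], ω = ẑ
J2: z=[-0.0698, -0.9976, 0.0000] o=[0.1895, -0.0133, 0.4200] → [-0.3601, 0.0252, -0.6080, -0.0698, -0.9976, 0.0000]
J3: z=[-0.0698, -0.9976, 0.0000] o=[-0.1813, 0.0127, 0.3410] → [-0.4389, 0.0307, -0.2363, -0.0698, -0.9976, 0.0000]
J4: z=[-0.9970, 0.0697, -0.0349] o=[-0.2307, -0.4049, 0.9206] → [-0.0065, -0.1319, -0.0790, -0.9970, 0.0697, -0.0349]
J5: z=[0.0061, -0.3760, -0.9266] o=[-0.4407, -0.2787, 0.8680] → [0.0028, 0.0006, -0.0002, 0.0061, -0.3760, -0.9266]
J6: z=[-0.9761, -0.2035, 0.0761] o=[-0.5175, -0.1622, 0.1944] → [-0.1080, 0.5784, 0.1608, -0.9761, -0.2035, 0.0761]
V = J·q̇ = [-0.6245, 0.6869, -0.3318, 0.1987, -1.7669, -1.0942]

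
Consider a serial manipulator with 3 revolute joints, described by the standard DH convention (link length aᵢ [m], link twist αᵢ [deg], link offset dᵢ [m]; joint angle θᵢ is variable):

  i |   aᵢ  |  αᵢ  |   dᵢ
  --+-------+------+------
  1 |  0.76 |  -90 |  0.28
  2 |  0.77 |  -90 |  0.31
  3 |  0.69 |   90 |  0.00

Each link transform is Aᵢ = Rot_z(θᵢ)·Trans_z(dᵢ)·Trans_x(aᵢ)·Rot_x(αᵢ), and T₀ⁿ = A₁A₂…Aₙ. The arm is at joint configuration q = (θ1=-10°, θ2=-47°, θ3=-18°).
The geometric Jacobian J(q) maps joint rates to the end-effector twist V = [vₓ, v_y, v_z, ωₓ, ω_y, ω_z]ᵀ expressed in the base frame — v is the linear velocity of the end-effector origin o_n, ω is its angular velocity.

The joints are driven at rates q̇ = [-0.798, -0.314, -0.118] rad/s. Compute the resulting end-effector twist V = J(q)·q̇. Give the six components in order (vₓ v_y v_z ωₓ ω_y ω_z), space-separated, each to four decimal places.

o_n = [1.7972, 0.2144, 1.3231]
J₁: ẑ×o_n = [-0.2144, 1.7972, 0.0000], ω = ẑ
J2: z=[0.1736, 0.9848, 0.0000] o=[0.7485, -0.1320, 0.2800] → [1.0272, -0.1811, -0.9727, 0.1736, 0.9848, 0.0000]
J3: z=[0.7202, -0.1270, -0.6820] o=[1.3194, 0.0821, 0.8431] → [0.0293, -0.6715, 0.1559, 0.7202, -0.1270, -0.6820]
V = J·q̇ = [-0.1549, -1.2981, 0.2870, -0.1395, -0.2942, -0.7175]

-0.1549 -1.2981 0.2870 -0.1395 -0.2942 -0.7175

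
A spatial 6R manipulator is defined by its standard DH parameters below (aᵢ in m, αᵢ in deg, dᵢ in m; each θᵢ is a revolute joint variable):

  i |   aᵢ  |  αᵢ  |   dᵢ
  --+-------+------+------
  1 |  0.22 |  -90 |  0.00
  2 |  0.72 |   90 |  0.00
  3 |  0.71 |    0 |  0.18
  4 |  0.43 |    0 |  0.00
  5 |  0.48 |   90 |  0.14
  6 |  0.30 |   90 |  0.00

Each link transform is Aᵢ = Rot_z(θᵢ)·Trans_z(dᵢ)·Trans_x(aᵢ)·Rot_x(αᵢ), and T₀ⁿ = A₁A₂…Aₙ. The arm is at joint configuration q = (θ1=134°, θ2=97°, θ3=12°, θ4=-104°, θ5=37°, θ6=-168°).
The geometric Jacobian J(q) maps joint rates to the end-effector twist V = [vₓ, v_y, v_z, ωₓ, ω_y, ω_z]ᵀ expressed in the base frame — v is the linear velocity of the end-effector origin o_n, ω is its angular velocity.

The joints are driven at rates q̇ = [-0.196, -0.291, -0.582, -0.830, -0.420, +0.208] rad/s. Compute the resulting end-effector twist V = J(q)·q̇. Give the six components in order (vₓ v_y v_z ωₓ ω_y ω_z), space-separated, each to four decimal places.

0.1909 0.7336 0.8159 1.5439 -1.0080 0.1964

o_n = [0.1100, 0.5123, -1.5266]
J₁: ẑ×o_n = [-0.5123, 0.1100, 0.0000], ω = ẑ
J2: z=[-0.7193, -0.6947, 0.0000] o=[-0.1528, 0.1583, 0.0000] → [1.0605, -1.0982, -0.0721, -0.7193, -0.6947, 0.0000]
J3: z=[-0.6895, 0.7140, -0.1219] o=[-0.0919, 0.0951, -0.7146] → [-0.5289, -0.5845, -0.4317, -0.6895, 0.7140, -0.1219]
J4: z=[-0.6895, 0.7140, -0.1219] o=[-0.2634, 0.0602, -1.4259] → [-0.0169, -0.1150, -0.5782, -0.6895, 0.7140, -0.1219]
J5: z=[-0.6895, 0.7140, -0.1219] o=[0.0445, 0.3601, -1.4110] → [-0.0640, -0.0877, -0.1517, -0.6895, 0.7140, -0.1219]
J6: z=[0.3432, 0.4703, 0.8130] o=[0.2541, 0.7090, -1.7013] → [0.2421, -0.1772, 0.0003, 0.3432, 0.4703, 0.8130]
V = J·q̇ = [0.1909, 0.7336, 0.8159, 1.5439, -1.0080, 0.1964]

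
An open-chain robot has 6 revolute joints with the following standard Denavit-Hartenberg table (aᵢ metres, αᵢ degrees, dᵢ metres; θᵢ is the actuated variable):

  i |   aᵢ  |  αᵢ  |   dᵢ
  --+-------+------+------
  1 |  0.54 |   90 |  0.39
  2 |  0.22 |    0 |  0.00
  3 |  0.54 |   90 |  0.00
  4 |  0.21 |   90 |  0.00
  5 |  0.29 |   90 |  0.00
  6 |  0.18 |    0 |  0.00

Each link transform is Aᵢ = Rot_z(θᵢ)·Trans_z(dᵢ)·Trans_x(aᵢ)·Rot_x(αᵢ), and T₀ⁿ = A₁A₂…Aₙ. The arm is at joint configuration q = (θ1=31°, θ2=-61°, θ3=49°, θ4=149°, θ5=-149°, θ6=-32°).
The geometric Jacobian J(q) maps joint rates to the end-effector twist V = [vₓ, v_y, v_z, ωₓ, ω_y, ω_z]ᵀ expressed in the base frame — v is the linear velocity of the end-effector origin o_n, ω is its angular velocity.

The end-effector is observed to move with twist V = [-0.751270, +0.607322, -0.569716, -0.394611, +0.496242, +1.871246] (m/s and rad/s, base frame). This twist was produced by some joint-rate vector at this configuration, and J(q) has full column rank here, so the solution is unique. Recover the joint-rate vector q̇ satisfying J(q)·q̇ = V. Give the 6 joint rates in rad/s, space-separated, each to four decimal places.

0.5880 -0.4890 -0.2470 -0.6500 -0.0870 -0.6860

o_n = [1.0412, 0.8228, 0.2883]
J₁: ẑ×o_n = [-0.8228, 1.0412, 0.0000], ω = ẑ
J2: z=[0.5150, -0.8572, 0.0000] o=[0.4629, 0.2781, 0.3900] → [0.0871, 0.0524, 0.7763, 0.5150, -0.8572, 0.0000]
J3: z=[0.5150, -0.8572, 0.0000] o=[0.5543, 0.3331, 0.1976] → [-0.0778, -0.0467, 0.6696, 0.5150, -0.8572, 0.0000]
J4: z=[-0.1782, -0.1071, -0.9781] o=[1.0070, 0.6051, 0.0853] → [0.1912, 0.0028, -0.0351, -0.1782, -0.1071, -0.9781]
J5: z=[0.8733, -0.4753, -0.1071] o=[0.9118, 0.4217, 0.1227] → [-0.0358, -0.1585, 0.4118, 0.8733, -0.4753, -0.1071]
J6: z=[0.0808, 0.3580, -0.9302] o=[1.0512, 0.6548, 0.2245] → [0.1791, 0.0041, 0.0171, 0.0808, 0.3580, -0.9302]
q̇ = J⁺·V = [0.5880, -0.4890, -0.2470, -0.6500, -0.0870, -0.6860]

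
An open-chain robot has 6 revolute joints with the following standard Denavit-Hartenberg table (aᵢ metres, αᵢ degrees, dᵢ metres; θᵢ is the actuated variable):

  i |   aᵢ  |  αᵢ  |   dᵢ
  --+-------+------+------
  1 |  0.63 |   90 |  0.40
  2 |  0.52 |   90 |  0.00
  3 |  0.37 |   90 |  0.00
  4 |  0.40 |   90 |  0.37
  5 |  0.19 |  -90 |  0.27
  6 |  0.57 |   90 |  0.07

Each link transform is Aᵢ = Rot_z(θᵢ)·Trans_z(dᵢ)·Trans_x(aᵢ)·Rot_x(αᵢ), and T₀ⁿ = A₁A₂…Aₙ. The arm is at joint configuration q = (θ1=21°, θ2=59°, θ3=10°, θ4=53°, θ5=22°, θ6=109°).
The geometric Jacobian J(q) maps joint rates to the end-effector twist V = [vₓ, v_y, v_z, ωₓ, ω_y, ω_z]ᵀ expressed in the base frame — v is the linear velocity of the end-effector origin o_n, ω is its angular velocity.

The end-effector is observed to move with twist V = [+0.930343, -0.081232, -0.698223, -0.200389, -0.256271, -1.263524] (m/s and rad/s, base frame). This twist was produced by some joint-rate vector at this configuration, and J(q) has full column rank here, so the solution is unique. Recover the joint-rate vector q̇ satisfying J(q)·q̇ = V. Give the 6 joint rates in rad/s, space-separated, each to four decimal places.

o_n = [1.2966, 0.8871, 0.9949]
J₁: ẑ×o_n = [-0.8871, 1.2966, 0.0000], ω = ẑ
J2: z=[0.3584, -0.9336, 0.0000] o=[0.5882, 0.2258, 0.4000] → [-0.5554, -0.2132, 0.8984, 0.3584, -0.9336, 0.0000]
J3: z=[0.8002, 0.3072, -0.5150] o=[0.8382, 0.3217, 0.8457] → [0.3370, -0.3555, 0.3116, 0.8002, 0.3072, -0.5150]
J4: z=[-0.2694, 0.9514, 0.1488] o=[1.0364, 0.3290, 1.1581] → [-0.2383, -0.0052, -0.3979, -0.2694, 0.9514, 0.1488]
J5: z=[-0.0537, -0.1692, 0.9841] o=[1.3213, 0.7839, 1.2518] → [-0.0580, -0.0382, -0.0097, -0.0537, -0.1692, 0.9841]
J6: z=[-0.6100, 0.7858, 0.1018] o=[1.4570, 0.8513, 1.5452] → [-0.4360, -0.3520, 0.1043, -0.6100, 0.7858, 0.1018]
q̇ = J⁺·V = [-0.5740, -0.4640, -0.7110, -0.0290, -0.9880, -0.7770]

-0.5740 -0.4640 -0.7110 -0.0290 -0.9880 -0.7770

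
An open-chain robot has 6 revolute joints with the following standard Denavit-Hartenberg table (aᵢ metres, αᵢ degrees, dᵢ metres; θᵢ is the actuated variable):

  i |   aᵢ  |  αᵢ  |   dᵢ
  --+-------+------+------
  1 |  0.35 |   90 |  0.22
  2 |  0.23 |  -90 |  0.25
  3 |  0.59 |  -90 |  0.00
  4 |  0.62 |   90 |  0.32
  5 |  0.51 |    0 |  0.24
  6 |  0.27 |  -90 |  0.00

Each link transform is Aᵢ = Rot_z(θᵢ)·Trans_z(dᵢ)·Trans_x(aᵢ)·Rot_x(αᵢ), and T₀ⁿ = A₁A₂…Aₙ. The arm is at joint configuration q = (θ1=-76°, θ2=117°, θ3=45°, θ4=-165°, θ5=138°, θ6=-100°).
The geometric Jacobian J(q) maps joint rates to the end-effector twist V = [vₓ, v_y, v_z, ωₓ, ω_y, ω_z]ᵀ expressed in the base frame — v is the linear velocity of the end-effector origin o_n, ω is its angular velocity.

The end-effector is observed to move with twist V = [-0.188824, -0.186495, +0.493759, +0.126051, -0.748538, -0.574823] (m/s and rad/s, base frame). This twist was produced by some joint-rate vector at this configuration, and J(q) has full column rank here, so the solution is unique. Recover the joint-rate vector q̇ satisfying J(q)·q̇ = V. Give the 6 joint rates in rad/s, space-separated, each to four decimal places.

o_n = [0.5280, -0.4706, 0.0120]
J₁: ẑ×o_n = [0.4706, 0.5280, -0.0000], ω = ẑ
J2: z=[-0.9703, -0.2419, 0.0000] o=[0.0847, -0.3396, 0.2200] → [0.0503, -0.2019, 0.2344, -0.9703, -0.2419, 0.0000]
J3: z=[-0.2156, 0.8645, -0.4540] o=[-0.1832, -0.2988, 0.4249] → [-0.4351, -0.4119, -0.5778, -0.2156, 0.8645, -0.4540]
J4: z=[0.7638, -0.1404, -0.6300] o=[0.1758, -0.0141, 0.7967] → [-0.1775, 0.3774, -0.2992, 0.7638, -0.1404, -0.6300]
J5: z=[0.0507, -0.9600, 0.2755] o=[0.0213, -0.2093, 0.1449] → [0.1996, 0.1463, 0.4732, 0.0507, -0.9600, 0.2755]
J6: z=[0.0507, -0.9600, 0.2755] o=[0.5380, -0.3957, 0.2712] → [0.2695, 0.0104, -0.0134, 0.0507, -0.9600, 0.2755]
q̇ = J⁺·V = [-0.7940, 0.0010, -0.2300, 0.0640, 0.7960, -0.2330]

-0.7940 0.0010 -0.2300 0.0640 0.7960 -0.2330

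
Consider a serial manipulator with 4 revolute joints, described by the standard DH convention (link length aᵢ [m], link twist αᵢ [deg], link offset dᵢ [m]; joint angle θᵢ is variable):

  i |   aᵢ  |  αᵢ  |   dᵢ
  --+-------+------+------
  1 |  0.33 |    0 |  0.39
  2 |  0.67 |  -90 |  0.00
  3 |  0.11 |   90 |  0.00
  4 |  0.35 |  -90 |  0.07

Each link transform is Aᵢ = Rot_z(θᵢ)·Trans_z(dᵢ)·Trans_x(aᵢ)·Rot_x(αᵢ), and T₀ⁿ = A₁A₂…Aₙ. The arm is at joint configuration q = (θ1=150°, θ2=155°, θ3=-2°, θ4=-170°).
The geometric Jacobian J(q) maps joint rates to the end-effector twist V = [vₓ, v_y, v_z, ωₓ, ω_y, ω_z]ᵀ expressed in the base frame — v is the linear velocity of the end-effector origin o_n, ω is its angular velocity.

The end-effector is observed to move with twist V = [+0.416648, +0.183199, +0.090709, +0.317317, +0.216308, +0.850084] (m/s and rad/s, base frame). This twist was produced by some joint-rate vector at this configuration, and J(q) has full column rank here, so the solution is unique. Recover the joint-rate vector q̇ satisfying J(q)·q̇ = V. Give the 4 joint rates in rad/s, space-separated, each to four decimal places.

o_n = [-0.0872, -0.2246, 0.4518]
J₁: ẑ×o_n = [0.2246, -0.0872, 0.0000], ω = ẑ
J2: z=[0.0000, 0.0000, 1.0000] o=[-0.2858, 0.1650, 0.3900] → [0.3896, 0.1986, -0.0000, 0.0000, 0.0000, 1.0000]
J3: z=[0.8192, 0.5736, 0.0000] o=[0.0985, -0.3838, 0.3900] → [0.0354, -0.0506, 0.2370, 0.8192, 0.5736, 0.0000]
J4: z=[-0.0200, 0.0286, 0.9994] o=[0.1616, -0.4739, 0.3938] → [-0.2475, -0.2475, 0.0021, -0.0200, 0.0286, 0.9994]
q̇ = J⁺·V = [0.0970, 0.8910, 0.3840, -0.1380]

0.0970 0.8910 0.3840 -0.1380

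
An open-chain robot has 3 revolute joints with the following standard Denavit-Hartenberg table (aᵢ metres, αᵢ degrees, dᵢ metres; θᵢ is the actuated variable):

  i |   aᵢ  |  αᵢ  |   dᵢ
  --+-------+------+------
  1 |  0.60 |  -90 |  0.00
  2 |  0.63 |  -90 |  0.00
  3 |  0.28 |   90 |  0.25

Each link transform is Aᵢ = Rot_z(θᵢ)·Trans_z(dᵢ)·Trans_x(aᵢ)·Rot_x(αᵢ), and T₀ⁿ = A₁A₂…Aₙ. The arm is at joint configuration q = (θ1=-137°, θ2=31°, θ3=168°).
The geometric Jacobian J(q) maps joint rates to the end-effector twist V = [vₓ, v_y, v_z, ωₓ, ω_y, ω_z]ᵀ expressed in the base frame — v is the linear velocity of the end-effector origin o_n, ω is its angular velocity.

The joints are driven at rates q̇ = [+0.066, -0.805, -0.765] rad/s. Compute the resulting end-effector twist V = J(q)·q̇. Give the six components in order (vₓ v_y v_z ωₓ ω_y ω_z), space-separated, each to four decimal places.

-0.3728 -0.1312 0.1191 -0.8372 0.3200 0.7217

o_n = [-0.6076, -0.4870, -0.3977]
J₁: ẑ×o_n = [0.4870, -0.6076, 0.0000], ω = ẑ
J2: z=[0.6820, -0.7314, 0.0000] o=[-0.4388, -0.4092, 0.0000] → [0.2909, 0.2712, -0.1765, 0.6820, -0.7314, 0.0000]
J3: z=[0.3767, 0.3513, -0.8572] o=[-0.8338, -0.7775, -0.3245] → [0.2233, -0.1663, 0.0300, 0.3767, 0.3513, -0.8572]
V = J·q̇ = [-0.3728, -0.1312, 0.1191, -0.8372, 0.3200, 0.7217]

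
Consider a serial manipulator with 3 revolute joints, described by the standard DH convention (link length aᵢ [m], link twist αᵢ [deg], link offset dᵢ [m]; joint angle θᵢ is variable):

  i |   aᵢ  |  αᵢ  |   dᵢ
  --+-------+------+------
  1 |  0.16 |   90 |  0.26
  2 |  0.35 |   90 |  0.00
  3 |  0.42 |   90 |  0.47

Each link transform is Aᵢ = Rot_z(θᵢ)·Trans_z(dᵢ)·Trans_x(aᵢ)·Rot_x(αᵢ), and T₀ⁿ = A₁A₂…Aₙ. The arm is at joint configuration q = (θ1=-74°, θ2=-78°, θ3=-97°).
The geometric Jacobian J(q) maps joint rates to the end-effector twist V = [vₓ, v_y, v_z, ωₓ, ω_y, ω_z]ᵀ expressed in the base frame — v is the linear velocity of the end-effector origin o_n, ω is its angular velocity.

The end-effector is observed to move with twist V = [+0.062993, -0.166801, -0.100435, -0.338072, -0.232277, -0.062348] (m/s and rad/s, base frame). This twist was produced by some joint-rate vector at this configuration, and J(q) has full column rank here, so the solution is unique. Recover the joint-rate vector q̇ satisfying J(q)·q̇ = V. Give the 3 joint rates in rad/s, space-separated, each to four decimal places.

-0.0900 0.3890 -0.1330

o_n = [0.3352, 0.3433, -0.1300]
J₁: ẑ×o_n = [-0.3433, 0.3352, 0.0000], ω = ẑ
J2: z=[-0.9613, -0.2756, 0.0000] o=[0.0441, -0.1538, 0.2600] → [0.1075, -0.3749, -0.3976, -0.9613, -0.2756, 0.0000]
J3: z=[-0.2696, 0.9403, -0.2079] o=[0.0642, -0.2238, -0.0824] → [0.0731, -0.0692, -0.4078, -0.2696, 0.9403, -0.2079]
q̇ = J⁺·V = [-0.0900, 0.3890, -0.1330]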